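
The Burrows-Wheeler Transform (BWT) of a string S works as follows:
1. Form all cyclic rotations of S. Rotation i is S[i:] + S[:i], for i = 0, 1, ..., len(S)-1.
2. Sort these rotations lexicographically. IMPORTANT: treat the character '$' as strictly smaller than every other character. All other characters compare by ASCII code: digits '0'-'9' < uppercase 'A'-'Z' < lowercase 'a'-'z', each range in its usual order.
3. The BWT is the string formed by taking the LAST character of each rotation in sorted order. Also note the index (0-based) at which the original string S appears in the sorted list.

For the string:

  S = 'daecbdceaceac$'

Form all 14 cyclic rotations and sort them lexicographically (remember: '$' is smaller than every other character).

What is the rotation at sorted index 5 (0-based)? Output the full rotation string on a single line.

All 14 rotations (rotation i = S[i:]+S[:i]):
  rot[0] = daecbdceaceac$
  rot[1] = aecbdceaceac$d
  rot[2] = ecbdceaceac$da
  rot[3] = cbdceaceac$dae
  rot[4] = bdceaceac$daec
  rot[5] = dceaceac$daecb
  rot[6] = ceaceac$daecbd
  rot[7] = eaceac$daecbdc
  rot[8] = aceac$daecbdce
  rot[9] = ceac$daecbdcea
  rot[10] = eac$daecbdceac
  rot[11] = ac$daecbdceace
  rot[12] = c$daecbdceacea
  rot[13] = $daecbdceaceac
Sorted (with $ < everything):
  sorted[0] = $daecbdceaceac
  sorted[1] = ac$daecbdceace
  sorted[2] = aceac$daecbdce
  sorted[3] = aecbdceaceac$d
  sorted[4] = bdceaceac$daec
  sorted[5] = c$daecbdceacea
  sorted[6] = cbdceaceac$dae
  sorted[7] = ceac$daecbdcea
  sorted[8] = ceaceac$daecbd
  sorted[9] = daecbdceaceac$
  sorted[10] = dceaceac$daecb
  sorted[11] = eac$daecbdceac
  sorted[12] = eaceac$daecbdc
  sorted[13] = ecbdceaceac$da
sorted[5] = c$daecbdceacea

Answer: c$daecbdceacea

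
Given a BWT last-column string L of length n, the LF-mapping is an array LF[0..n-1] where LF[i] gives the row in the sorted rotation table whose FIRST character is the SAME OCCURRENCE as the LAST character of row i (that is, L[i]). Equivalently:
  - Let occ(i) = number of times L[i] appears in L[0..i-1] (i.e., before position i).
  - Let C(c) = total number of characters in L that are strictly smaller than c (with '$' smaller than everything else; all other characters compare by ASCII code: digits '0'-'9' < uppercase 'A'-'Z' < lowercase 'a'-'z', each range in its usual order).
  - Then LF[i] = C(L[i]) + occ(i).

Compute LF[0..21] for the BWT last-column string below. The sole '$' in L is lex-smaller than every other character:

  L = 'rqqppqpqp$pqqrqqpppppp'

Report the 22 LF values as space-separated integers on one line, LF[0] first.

Answer: 20 12 13 1 2 14 3 15 4 0 5 16 17 21 18 19 6 7 8 9 10 11

Derivation:
Char counts: '$':1, 'p':11, 'q':8, 'r':2
C (first-col start): C('$')=0, C('p')=1, C('q')=12, C('r')=20
L[0]='r': occ=0, LF[0]=C('r')+0=20+0=20
L[1]='q': occ=0, LF[1]=C('q')+0=12+0=12
L[2]='q': occ=1, LF[2]=C('q')+1=12+1=13
L[3]='p': occ=0, LF[3]=C('p')+0=1+0=1
L[4]='p': occ=1, LF[4]=C('p')+1=1+1=2
L[5]='q': occ=2, LF[5]=C('q')+2=12+2=14
L[6]='p': occ=2, LF[6]=C('p')+2=1+2=3
L[7]='q': occ=3, LF[7]=C('q')+3=12+3=15
L[8]='p': occ=3, LF[8]=C('p')+3=1+3=4
L[9]='$': occ=0, LF[9]=C('$')+0=0+0=0
L[10]='p': occ=4, LF[10]=C('p')+4=1+4=5
L[11]='q': occ=4, LF[11]=C('q')+4=12+4=16
L[12]='q': occ=5, LF[12]=C('q')+5=12+5=17
L[13]='r': occ=1, LF[13]=C('r')+1=20+1=21
L[14]='q': occ=6, LF[14]=C('q')+6=12+6=18
L[15]='q': occ=7, LF[15]=C('q')+7=12+7=19
L[16]='p': occ=5, LF[16]=C('p')+5=1+5=6
L[17]='p': occ=6, LF[17]=C('p')+6=1+6=7
L[18]='p': occ=7, LF[18]=C('p')+7=1+7=8
L[19]='p': occ=8, LF[19]=C('p')+8=1+8=9
L[20]='p': occ=9, LF[20]=C('p')+9=1+9=10
L[21]='p': occ=10, LF[21]=C('p')+10=1+10=11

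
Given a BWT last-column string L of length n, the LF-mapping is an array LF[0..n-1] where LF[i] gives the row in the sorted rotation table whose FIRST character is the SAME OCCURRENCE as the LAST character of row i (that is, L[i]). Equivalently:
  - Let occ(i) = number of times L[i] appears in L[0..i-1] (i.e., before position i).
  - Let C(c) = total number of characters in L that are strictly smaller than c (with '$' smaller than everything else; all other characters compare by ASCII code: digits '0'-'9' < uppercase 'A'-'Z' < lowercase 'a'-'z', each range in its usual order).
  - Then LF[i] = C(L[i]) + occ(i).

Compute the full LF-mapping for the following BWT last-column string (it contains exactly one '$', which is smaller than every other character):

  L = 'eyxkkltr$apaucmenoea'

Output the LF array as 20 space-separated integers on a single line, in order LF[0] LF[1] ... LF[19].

Answer: 5 19 18 8 9 10 16 15 0 1 14 2 17 4 11 6 12 13 7 3

Derivation:
Char counts: '$':1, 'a':3, 'c':1, 'e':3, 'k':2, 'l':1, 'm':1, 'n':1, 'o':1, 'p':1, 'r':1, 't':1, 'u':1, 'x':1, 'y':1
C (first-col start): C('$')=0, C('a')=1, C('c')=4, C('e')=5, C('k')=8, C('l')=10, C('m')=11, C('n')=12, C('o')=13, C('p')=14, C('r')=15, C('t')=16, C('u')=17, C('x')=18, C('y')=19
L[0]='e': occ=0, LF[0]=C('e')+0=5+0=5
L[1]='y': occ=0, LF[1]=C('y')+0=19+0=19
L[2]='x': occ=0, LF[2]=C('x')+0=18+0=18
L[3]='k': occ=0, LF[3]=C('k')+0=8+0=8
L[4]='k': occ=1, LF[4]=C('k')+1=8+1=9
L[5]='l': occ=0, LF[5]=C('l')+0=10+0=10
L[6]='t': occ=0, LF[6]=C('t')+0=16+0=16
L[7]='r': occ=0, LF[7]=C('r')+0=15+0=15
L[8]='$': occ=0, LF[8]=C('$')+0=0+0=0
L[9]='a': occ=0, LF[9]=C('a')+0=1+0=1
L[10]='p': occ=0, LF[10]=C('p')+0=14+0=14
L[11]='a': occ=1, LF[11]=C('a')+1=1+1=2
L[12]='u': occ=0, LF[12]=C('u')+0=17+0=17
L[13]='c': occ=0, LF[13]=C('c')+0=4+0=4
L[14]='m': occ=0, LF[14]=C('m')+0=11+0=11
L[15]='e': occ=1, LF[15]=C('e')+1=5+1=6
L[16]='n': occ=0, LF[16]=C('n')+0=12+0=12
L[17]='o': occ=0, LF[17]=C('o')+0=13+0=13
L[18]='e': occ=2, LF[18]=C('e')+2=5+2=7
L[19]='a': occ=2, LF[19]=C('a')+2=1+2=3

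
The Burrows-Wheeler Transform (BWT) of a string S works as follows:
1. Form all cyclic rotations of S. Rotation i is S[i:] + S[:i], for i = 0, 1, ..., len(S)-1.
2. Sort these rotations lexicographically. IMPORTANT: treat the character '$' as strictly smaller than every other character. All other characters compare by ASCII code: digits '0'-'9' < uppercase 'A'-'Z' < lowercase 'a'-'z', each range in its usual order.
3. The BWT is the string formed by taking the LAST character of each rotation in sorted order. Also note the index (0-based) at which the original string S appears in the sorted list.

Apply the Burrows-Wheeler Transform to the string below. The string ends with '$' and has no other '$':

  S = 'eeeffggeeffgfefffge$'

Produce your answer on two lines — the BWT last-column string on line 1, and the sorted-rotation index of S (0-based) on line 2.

All 20 rotations (rotation i = S[i:]+S[:i]):
  rot[0] = eeeffggeeffgfefffge$
  rot[1] = eeffggeeffgfefffge$e
  rot[2] = effggeeffgfefffge$ee
  rot[3] = ffggeeffgfefffge$eee
  rot[4] = fggeeffgfefffge$eeef
  rot[5] = ggeeffgfefffge$eeeff
  rot[6] = geeffgfefffge$eeeffg
  rot[7] = eeffgfefffge$eeeffgg
  rot[8] = effgfefffge$eeeffgge
  rot[9] = ffgfefffge$eeeffggee
  rot[10] = fgfefffge$eeeffggeef
  rot[11] = gfefffge$eeeffggeeff
  rot[12] = fefffge$eeeffggeeffg
  rot[13] = efffge$eeeffggeeffgf
  rot[14] = fffge$eeeffggeeffgfe
  rot[15] = ffge$eeeffggeeffgfef
  rot[16] = fge$eeeffggeeffgfeff
  rot[17] = ge$eeeffggeeffgfefff
  rot[18] = e$eeeffggeeffgfefffg
  rot[19] = $eeeffggeeffgfefffge
Sorted (with $ < everything):
  sorted[0] = $eeeffggeeffgfefffge  (last char: 'e')
  sorted[1] = e$eeeffggeeffgfefffg  (last char: 'g')
  sorted[2] = eeeffggeeffgfefffge$  (last char: '$')
  sorted[3] = eeffgfefffge$eeeffgg  (last char: 'g')
  sorted[4] = eeffggeeffgfefffge$e  (last char: 'e')
  sorted[5] = efffge$eeeffggeeffgf  (last char: 'f')
  sorted[6] = effgfefffge$eeeffgge  (last char: 'e')
  sorted[7] = effggeeffgfefffge$ee  (last char: 'e')
  sorted[8] = fefffge$eeeffggeeffg  (last char: 'g')
  sorted[9] = fffge$eeeffggeeffgfe  (last char: 'e')
  sorted[10] = ffge$eeeffggeeffgfef  (last char: 'f')
  sorted[11] = ffgfefffge$eeeffggee  (last char: 'e')
  sorted[12] = ffggeeffgfefffge$eee  (last char: 'e')
  sorted[13] = fge$eeeffggeeffgfeff  (last char: 'f')
  sorted[14] = fgfefffge$eeeffggeef  (last char: 'f')
  sorted[15] = fggeeffgfefffge$eeef  (last char: 'f')
  sorted[16] = ge$eeeffggeeffgfefff  (last char: 'f')
  sorted[17] = geeffgfefffge$eeeffg  (last char: 'g')
  sorted[18] = gfefffge$eeeffggeeff  (last char: 'f')
  sorted[19] = ggeeffgfefffge$eeeff  (last char: 'f')
Last column: eg$gefeegefeeffffgff
Original string S is at sorted index 2

Answer: eg$gefeegefeeffffgff
2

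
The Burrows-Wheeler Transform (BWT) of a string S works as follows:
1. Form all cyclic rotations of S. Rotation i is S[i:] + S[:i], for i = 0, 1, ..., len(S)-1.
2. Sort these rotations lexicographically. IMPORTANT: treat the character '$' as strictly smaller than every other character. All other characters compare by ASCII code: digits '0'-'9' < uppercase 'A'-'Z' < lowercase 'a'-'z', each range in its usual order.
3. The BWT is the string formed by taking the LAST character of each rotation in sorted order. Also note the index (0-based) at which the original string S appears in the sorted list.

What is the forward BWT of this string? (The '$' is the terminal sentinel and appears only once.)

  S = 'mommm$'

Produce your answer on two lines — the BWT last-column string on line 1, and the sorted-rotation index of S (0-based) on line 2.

All 6 rotations (rotation i = S[i:]+S[:i]):
  rot[0] = mommm$
  rot[1] = ommm$m
  rot[2] = mmm$mo
  rot[3] = mm$mom
  rot[4] = m$momm
  rot[5] = $mommm
Sorted (with $ < everything):
  sorted[0] = $mommm  (last char: 'm')
  sorted[1] = m$momm  (last char: 'm')
  sorted[2] = mm$mom  (last char: 'm')
  sorted[3] = mmm$mo  (last char: 'o')
  sorted[4] = mommm$  (last char: '$')
  sorted[5] = ommm$m  (last char: 'm')
Last column: mmmo$m
Original string S is at sorted index 4

Answer: mmmo$m
4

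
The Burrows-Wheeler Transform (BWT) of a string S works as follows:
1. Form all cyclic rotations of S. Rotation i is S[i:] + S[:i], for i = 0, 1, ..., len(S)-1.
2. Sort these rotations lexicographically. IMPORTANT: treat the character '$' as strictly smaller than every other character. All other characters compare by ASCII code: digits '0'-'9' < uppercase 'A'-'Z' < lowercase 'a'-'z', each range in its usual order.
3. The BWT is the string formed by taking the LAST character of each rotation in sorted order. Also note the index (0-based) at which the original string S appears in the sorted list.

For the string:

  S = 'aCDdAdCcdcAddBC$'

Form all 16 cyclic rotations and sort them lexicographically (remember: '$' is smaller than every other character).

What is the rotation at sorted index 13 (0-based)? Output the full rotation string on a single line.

All 16 rotations (rotation i = S[i:]+S[:i]):
  rot[0] = aCDdAdCcdcAddBC$
  rot[1] = CDdAdCcdcAddBC$a
  rot[2] = DdAdCcdcAddBC$aC
  rot[3] = dAdCcdcAddBC$aCD
  rot[4] = AdCcdcAddBC$aCDd
  rot[5] = dCcdcAddBC$aCDdA
  rot[6] = CcdcAddBC$aCDdAd
  rot[7] = cdcAddBC$aCDdAdC
  rot[8] = dcAddBC$aCDdAdCc
  rot[9] = cAddBC$aCDdAdCcd
  rot[10] = AddBC$aCDdAdCcdc
  rot[11] = ddBC$aCDdAdCcdcA
  rot[12] = dBC$aCDdAdCcdcAd
  rot[13] = BC$aCDdAdCcdcAdd
  rot[14] = C$aCDdAdCcdcAddB
  rot[15] = $aCDdAdCcdcAddBC
Sorted (with $ < everything):
  sorted[0] = $aCDdAdCcdcAddBC
  sorted[1] = AdCcdcAddBC$aCDd
  sorted[2] = AddBC$aCDdAdCcdc
  sorted[3] = BC$aCDdAdCcdcAdd
  sorted[4] = C$aCDdAdCcdcAddB
  sorted[5] = CDdAdCcdcAddBC$a
  sorted[6] = CcdcAddBC$aCDdAd
  sorted[7] = DdAdCcdcAddBC$aC
  sorted[8] = aCDdAdCcdcAddBC$
  sorted[9] = cAddBC$aCDdAdCcd
  sorted[10] = cdcAddBC$aCDdAdC
  sorted[11] = dAdCcdcAddBC$aCD
  sorted[12] = dBC$aCDdAdCcdcAd
  sorted[13] = dCcdcAddBC$aCDdA
  sorted[14] = dcAddBC$aCDdAdCc
  sorted[15] = ddBC$aCDdAdCcdcA
sorted[13] = dCcdcAddBC$aCDdA

Answer: dCcdcAddBC$aCDdA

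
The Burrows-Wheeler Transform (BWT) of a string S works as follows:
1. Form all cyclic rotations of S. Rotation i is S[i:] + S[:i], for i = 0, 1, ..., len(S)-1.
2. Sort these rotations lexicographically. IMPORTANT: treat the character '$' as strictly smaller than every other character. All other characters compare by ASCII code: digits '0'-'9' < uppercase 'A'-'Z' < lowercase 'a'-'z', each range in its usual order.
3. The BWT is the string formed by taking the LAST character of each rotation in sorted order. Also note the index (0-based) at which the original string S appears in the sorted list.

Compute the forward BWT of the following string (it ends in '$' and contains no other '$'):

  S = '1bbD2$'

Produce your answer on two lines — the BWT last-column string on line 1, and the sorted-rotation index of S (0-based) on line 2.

Answer: 2$Dbb1
1

Derivation:
All 6 rotations (rotation i = S[i:]+S[:i]):
  rot[0] = 1bbD2$
  rot[1] = bbD2$1
  rot[2] = bD2$1b
  rot[3] = D2$1bb
  rot[4] = 2$1bbD
  rot[5] = $1bbD2
Sorted (with $ < everything):
  sorted[0] = $1bbD2  (last char: '2')
  sorted[1] = 1bbD2$  (last char: '$')
  sorted[2] = 2$1bbD  (last char: 'D')
  sorted[3] = D2$1bb  (last char: 'b')
  sorted[4] = bD2$1b  (last char: 'b')
  sorted[5] = bbD2$1  (last char: '1')
Last column: 2$Dbb1
Original string S is at sorted index 1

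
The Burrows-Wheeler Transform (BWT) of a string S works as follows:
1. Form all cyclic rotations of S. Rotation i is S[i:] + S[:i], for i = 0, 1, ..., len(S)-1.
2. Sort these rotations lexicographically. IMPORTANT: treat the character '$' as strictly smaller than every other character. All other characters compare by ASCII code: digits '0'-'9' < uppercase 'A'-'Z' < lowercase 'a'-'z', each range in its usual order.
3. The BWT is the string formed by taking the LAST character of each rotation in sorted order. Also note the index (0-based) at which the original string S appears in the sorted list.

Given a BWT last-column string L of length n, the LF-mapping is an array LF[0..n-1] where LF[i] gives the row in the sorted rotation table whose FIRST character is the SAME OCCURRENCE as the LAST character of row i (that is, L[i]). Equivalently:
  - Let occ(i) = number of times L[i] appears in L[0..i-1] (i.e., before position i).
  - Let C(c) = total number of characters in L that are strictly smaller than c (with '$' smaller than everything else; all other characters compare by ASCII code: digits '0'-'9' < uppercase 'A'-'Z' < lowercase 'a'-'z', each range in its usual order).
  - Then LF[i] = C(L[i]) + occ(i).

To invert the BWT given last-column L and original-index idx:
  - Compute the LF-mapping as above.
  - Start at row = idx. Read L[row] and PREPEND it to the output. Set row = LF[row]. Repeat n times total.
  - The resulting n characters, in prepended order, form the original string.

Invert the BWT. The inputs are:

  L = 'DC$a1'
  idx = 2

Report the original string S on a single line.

Answer: C1aD$

Derivation:
LF mapping: 3 2 0 4 1
Walk LF starting at row 2, prepending L[row]:
  step 1: row=2, L[2]='$', prepend. Next row=LF[2]=0
  step 2: row=0, L[0]='D', prepend. Next row=LF[0]=3
  step 3: row=3, L[3]='a', prepend. Next row=LF[3]=4
  step 4: row=4, L[4]='1', prepend. Next row=LF[4]=1
  step 5: row=1, L[1]='C', prepend. Next row=LF[1]=2
Reversed output: C1aD$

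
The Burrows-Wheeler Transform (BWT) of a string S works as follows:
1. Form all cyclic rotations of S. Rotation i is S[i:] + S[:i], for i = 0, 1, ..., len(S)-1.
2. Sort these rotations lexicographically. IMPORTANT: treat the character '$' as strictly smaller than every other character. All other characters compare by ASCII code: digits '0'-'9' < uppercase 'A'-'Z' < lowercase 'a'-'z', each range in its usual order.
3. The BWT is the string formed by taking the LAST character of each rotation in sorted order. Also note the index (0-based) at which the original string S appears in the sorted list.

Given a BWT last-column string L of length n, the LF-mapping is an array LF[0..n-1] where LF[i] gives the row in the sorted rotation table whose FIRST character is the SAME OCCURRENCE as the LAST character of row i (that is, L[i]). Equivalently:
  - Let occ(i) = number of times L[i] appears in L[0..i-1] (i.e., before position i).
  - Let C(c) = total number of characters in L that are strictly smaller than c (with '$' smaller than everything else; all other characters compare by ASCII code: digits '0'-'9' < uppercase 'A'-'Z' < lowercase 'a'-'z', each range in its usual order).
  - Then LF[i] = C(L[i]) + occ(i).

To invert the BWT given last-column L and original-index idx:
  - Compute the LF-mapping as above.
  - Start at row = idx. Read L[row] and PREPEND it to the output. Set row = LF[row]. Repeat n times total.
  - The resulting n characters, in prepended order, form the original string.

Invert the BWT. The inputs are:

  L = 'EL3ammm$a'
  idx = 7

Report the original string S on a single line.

LF mapping: 2 3 1 4 6 7 8 0 5
Walk LF starting at row 7, prepending L[row]:
  step 1: row=7, L[7]='$', prepend. Next row=LF[7]=0
  step 2: row=0, L[0]='E', prepend. Next row=LF[0]=2
  step 3: row=2, L[2]='3', prepend. Next row=LF[2]=1
  step 4: row=1, L[1]='L', prepend. Next row=LF[1]=3
  step 5: row=3, L[3]='a', prepend. Next row=LF[3]=4
  step 6: row=4, L[4]='m', prepend. Next row=LF[4]=6
  step 7: row=6, L[6]='m', prepend. Next row=LF[6]=8
  step 8: row=8, L[8]='a', prepend. Next row=LF[8]=5
  step 9: row=5, L[5]='m', prepend. Next row=LF[5]=7
Reversed output: mammaL3E$

Answer: mammaL3E$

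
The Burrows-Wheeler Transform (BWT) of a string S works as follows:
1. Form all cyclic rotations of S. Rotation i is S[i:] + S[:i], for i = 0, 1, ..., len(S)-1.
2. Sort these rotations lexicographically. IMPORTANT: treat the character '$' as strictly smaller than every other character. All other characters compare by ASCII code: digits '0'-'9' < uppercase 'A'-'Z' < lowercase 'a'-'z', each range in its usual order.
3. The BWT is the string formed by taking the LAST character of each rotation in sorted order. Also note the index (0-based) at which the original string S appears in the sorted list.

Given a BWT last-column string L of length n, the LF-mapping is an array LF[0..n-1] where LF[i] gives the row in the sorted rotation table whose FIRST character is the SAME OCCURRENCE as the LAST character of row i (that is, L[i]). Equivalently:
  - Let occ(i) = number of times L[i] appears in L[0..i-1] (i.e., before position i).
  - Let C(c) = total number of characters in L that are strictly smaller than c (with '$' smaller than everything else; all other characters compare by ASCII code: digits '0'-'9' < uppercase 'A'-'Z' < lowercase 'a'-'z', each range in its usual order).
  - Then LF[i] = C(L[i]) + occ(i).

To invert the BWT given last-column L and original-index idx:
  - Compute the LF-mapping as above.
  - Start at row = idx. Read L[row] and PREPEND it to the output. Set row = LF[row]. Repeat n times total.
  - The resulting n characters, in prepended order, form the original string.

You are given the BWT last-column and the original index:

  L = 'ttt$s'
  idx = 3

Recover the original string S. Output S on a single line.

LF mapping: 2 3 4 0 1
Walk LF starting at row 3, prepending L[row]:
  step 1: row=3, L[3]='$', prepend. Next row=LF[3]=0
  step 2: row=0, L[0]='t', prepend. Next row=LF[0]=2
  step 3: row=2, L[2]='t', prepend. Next row=LF[2]=4
  step 4: row=4, L[4]='s', prepend. Next row=LF[4]=1
  step 5: row=1, L[1]='t', prepend. Next row=LF[1]=3
Reversed output: tstt$

Answer: tstt$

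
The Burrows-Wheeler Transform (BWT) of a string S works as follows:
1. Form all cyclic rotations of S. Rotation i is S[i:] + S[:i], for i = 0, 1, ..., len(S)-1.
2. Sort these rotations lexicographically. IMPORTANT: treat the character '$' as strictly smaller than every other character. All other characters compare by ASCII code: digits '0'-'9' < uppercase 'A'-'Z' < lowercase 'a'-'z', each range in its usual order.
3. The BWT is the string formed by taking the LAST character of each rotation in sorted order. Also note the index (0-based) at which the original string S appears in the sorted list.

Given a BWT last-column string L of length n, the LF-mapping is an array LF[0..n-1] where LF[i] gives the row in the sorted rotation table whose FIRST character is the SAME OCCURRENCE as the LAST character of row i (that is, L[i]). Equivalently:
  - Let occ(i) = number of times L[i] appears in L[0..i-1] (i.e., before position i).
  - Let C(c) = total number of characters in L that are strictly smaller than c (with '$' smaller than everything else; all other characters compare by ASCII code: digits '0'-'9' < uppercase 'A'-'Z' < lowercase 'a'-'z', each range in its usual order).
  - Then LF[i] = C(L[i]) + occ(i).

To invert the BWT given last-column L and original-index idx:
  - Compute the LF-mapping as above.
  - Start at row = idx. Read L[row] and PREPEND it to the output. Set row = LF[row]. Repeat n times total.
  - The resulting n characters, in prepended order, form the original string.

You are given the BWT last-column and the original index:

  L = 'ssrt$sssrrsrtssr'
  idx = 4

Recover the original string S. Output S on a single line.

LF mapping: 6 7 1 14 0 8 9 10 2 3 11 4 15 12 13 5
Walk LF starting at row 4, prepending L[row]:
  step 1: row=4, L[4]='$', prepend. Next row=LF[4]=0
  step 2: row=0, L[0]='s', prepend. Next row=LF[0]=6
  step 3: row=6, L[6]='s', prepend. Next row=LF[6]=9
  step 4: row=9, L[9]='r', prepend. Next row=LF[9]=3
  step 5: row=3, L[3]='t', prepend. Next row=LF[3]=14
  step 6: row=14, L[14]='s', prepend. Next row=LF[14]=13
  step 7: row=13, L[13]='s', prepend. Next row=LF[13]=12
  step 8: row=12, L[12]='t', prepend. Next row=LF[12]=15
  step 9: row=15, L[15]='r', prepend. Next row=LF[15]=5
  step 10: row=5, L[5]='s', prepend. Next row=LF[5]=8
  step 11: row=8, L[8]='r', prepend. Next row=LF[8]=2
  step 12: row=2, L[2]='r', prepend. Next row=LF[2]=1
  step 13: row=1, L[1]='s', prepend. Next row=LF[1]=7
  step 14: row=7, L[7]='s', prepend. Next row=LF[7]=10
  step 15: row=10, L[10]='s', prepend. Next row=LF[10]=11
  step 16: row=11, L[11]='r', prepend. Next row=LF[11]=4
Reversed output: rsssrrsrtsstrss$

Answer: rsssrrsrtsstrss$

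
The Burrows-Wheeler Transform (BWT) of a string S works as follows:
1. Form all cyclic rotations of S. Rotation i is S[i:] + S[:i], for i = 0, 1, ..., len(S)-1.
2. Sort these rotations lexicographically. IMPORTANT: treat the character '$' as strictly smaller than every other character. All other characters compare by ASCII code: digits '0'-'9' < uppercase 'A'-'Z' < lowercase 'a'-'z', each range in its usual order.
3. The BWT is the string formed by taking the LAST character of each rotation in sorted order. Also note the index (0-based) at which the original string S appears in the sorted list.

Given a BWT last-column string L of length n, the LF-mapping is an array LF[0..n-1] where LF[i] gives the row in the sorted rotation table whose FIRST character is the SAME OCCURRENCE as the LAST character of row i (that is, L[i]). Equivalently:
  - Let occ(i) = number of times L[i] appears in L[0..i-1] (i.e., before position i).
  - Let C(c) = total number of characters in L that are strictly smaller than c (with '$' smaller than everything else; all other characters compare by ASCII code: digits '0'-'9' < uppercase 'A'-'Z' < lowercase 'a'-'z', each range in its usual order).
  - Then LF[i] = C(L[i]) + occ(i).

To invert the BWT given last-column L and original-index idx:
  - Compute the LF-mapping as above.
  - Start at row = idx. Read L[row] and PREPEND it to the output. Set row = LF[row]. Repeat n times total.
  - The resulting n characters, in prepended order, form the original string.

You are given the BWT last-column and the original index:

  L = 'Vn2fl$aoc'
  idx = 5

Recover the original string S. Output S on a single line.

LF mapping: 2 7 1 5 6 0 3 8 4
Walk LF starting at row 5, prepending L[row]:
  step 1: row=5, L[5]='$', prepend. Next row=LF[5]=0
  step 2: row=0, L[0]='V', prepend. Next row=LF[0]=2
  step 3: row=2, L[2]='2', prepend. Next row=LF[2]=1
  step 4: row=1, L[1]='n', prepend. Next row=LF[1]=7
  step 5: row=7, L[7]='o', prepend. Next row=LF[7]=8
  step 6: row=8, L[8]='c', prepend. Next row=LF[8]=4
  step 7: row=4, L[4]='l', prepend. Next row=LF[4]=6
  step 8: row=6, L[6]='a', prepend. Next row=LF[6]=3
  step 9: row=3, L[3]='f', prepend. Next row=LF[3]=5
Reversed output: falcon2V$

Answer: falcon2V$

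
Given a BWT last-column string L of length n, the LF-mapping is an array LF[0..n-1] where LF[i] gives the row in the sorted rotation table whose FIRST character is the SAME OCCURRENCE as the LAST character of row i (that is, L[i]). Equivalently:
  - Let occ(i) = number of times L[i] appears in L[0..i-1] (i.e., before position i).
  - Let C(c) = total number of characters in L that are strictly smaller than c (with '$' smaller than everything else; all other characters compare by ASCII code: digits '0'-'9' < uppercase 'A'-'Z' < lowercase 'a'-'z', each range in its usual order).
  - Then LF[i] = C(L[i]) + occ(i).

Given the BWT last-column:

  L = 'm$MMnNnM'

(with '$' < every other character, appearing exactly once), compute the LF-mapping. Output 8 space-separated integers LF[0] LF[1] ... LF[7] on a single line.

Char counts: '$':1, 'M':3, 'N':1, 'm':1, 'n':2
C (first-col start): C('$')=0, C('M')=1, C('N')=4, C('m')=5, C('n')=6
L[0]='m': occ=0, LF[0]=C('m')+0=5+0=5
L[1]='$': occ=0, LF[1]=C('$')+0=0+0=0
L[2]='M': occ=0, LF[2]=C('M')+0=1+0=1
L[3]='M': occ=1, LF[3]=C('M')+1=1+1=2
L[4]='n': occ=0, LF[4]=C('n')+0=6+0=6
L[5]='N': occ=0, LF[5]=C('N')+0=4+0=4
L[6]='n': occ=1, LF[6]=C('n')+1=6+1=7
L[7]='M': occ=2, LF[7]=C('M')+2=1+2=3

Answer: 5 0 1 2 6 4 7 3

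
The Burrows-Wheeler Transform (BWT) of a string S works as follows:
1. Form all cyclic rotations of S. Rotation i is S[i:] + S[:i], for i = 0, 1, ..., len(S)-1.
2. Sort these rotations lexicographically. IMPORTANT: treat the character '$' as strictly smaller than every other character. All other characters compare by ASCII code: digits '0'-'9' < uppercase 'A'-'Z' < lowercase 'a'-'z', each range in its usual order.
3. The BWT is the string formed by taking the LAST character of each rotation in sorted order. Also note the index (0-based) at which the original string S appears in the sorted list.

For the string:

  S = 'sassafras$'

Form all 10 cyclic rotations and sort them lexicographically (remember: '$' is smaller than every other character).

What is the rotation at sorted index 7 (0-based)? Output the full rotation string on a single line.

All 10 rotations (rotation i = S[i:]+S[:i]):
  rot[0] = sassafras$
  rot[1] = assafras$s
  rot[2] = ssafras$sa
  rot[3] = safras$sas
  rot[4] = afras$sass
  rot[5] = fras$sassa
  rot[6] = ras$sassaf
  rot[7] = as$sassafr
  rot[8] = s$sassafra
  rot[9] = $sassafras
Sorted (with $ < everything):
  sorted[0] = $sassafras
  sorted[1] = afras$sass
  sorted[2] = as$sassafr
  sorted[3] = assafras$s
  sorted[4] = fras$sassa
  sorted[5] = ras$sassaf
  sorted[6] = s$sassafra
  sorted[7] = safras$sas
  sorted[8] = sassafras$
  sorted[9] = ssafras$sa
sorted[7] = safras$sas

Answer: safras$sas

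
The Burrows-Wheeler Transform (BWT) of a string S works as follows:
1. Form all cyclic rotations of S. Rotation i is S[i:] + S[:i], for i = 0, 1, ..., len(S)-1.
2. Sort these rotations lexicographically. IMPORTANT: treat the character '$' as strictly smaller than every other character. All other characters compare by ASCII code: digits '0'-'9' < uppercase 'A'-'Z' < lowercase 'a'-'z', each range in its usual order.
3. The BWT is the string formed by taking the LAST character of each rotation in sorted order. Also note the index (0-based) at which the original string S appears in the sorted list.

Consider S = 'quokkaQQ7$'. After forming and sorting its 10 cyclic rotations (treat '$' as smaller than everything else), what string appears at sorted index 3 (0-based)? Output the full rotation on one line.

Answer: QQ7$quokka

Derivation:
All 10 rotations (rotation i = S[i:]+S[:i]):
  rot[0] = quokkaQQ7$
  rot[1] = uokkaQQ7$q
  rot[2] = okkaQQ7$qu
  rot[3] = kkaQQ7$quo
  rot[4] = kaQQ7$quok
  rot[5] = aQQ7$quokk
  rot[6] = QQ7$quokka
  rot[7] = Q7$quokkaQ
  rot[8] = 7$quokkaQQ
  rot[9] = $quokkaQQ7
Sorted (with $ < everything):
  sorted[0] = $quokkaQQ7
  sorted[1] = 7$quokkaQQ
  sorted[2] = Q7$quokkaQ
  sorted[3] = QQ7$quokka
  sorted[4] = aQQ7$quokk
  sorted[5] = kaQQ7$quok
  sorted[6] = kkaQQ7$quo
  sorted[7] = okkaQQ7$qu
  sorted[8] = quokkaQQ7$
  sorted[9] = uokkaQQ7$q
sorted[3] = QQ7$quokka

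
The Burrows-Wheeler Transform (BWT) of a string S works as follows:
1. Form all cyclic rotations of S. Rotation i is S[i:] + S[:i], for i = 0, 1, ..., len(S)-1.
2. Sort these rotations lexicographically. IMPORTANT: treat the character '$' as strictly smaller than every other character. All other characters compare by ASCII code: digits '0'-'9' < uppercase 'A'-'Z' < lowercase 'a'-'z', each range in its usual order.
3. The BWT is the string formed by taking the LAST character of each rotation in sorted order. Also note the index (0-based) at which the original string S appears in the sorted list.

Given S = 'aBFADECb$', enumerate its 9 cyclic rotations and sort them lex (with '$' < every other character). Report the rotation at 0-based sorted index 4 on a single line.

All 9 rotations (rotation i = S[i:]+S[:i]):
  rot[0] = aBFADECb$
  rot[1] = BFADECb$a
  rot[2] = FADECb$aB
  rot[3] = ADECb$aBF
  rot[4] = DECb$aBFA
  rot[5] = ECb$aBFAD
  rot[6] = Cb$aBFADE
  rot[7] = b$aBFADEC
  rot[8] = $aBFADECb
Sorted (with $ < everything):
  sorted[0] = $aBFADECb
  sorted[1] = ADECb$aBF
  sorted[2] = BFADECb$a
  sorted[3] = Cb$aBFADE
  sorted[4] = DECb$aBFA
  sorted[5] = ECb$aBFAD
  sorted[6] = FADECb$aB
  sorted[7] = aBFADECb$
  sorted[8] = b$aBFADEC
sorted[4] = DECb$aBFA

Answer: DECb$aBFA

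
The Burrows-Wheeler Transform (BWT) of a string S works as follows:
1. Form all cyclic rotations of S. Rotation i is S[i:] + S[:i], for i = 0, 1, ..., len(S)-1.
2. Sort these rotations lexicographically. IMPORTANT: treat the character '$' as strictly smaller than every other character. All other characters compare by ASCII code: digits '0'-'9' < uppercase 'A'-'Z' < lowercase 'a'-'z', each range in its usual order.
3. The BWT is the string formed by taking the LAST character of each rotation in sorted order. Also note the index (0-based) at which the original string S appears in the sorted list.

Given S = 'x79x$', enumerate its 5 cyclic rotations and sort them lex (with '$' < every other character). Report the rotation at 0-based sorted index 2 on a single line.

All 5 rotations (rotation i = S[i:]+S[:i]):
  rot[0] = x79x$
  rot[1] = 79x$x
  rot[2] = 9x$x7
  rot[3] = x$x79
  rot[4] = $x79x
Sorted (with $ < everything):
  sorted[0] = $x79x
  sorted[1] = 79x$x
  sorted[2] = 9x$x7
  sorted[3] = x$x79
  sorted[4] = x79x$
sorted[2] = 9x$x7

Answer: 9x$x7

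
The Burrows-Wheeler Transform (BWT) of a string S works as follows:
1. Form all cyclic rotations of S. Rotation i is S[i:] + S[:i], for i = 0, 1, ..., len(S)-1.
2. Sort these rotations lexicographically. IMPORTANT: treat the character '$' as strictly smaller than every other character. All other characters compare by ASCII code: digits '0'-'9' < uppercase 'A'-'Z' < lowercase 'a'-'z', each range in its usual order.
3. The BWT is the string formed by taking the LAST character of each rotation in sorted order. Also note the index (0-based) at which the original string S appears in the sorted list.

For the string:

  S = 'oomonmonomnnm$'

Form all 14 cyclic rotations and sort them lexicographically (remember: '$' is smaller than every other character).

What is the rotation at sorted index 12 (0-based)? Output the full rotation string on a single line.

Answer: onomnnm$oomonm

Derivation:
All 14 rotations (rotation i = S[i:]+S[:i]):
  rot[0] = oomonmonomnnm$
  rot[1] = omonmonomnnm$o
  rot[2] = monmonomnnm$oo
  rot[3] = onmonomnnm$oom
  rot[4] = nmonomnnm$oomo
  rot[5] = monomnnm$oomon
  rot[6] = onomnnm$oomonm
  rot[7] = nomnnm$oomonmo
  rot[8] = omnnm$oomonmon
  rot[9] = mnnm$oomonmono
  rot[10] = nnm$oomonmonom
  rot[11] = nm$oomonmonomn
  rot[12] = m$oomonmonomnn
  rot[13] = $oomonmonomnnm
Sorted (with $ < everything):
  sorted[0] = $oomonmonomnnm
  sorted[1] = m$oomonmonomnn
  sorted[2] = mnnm$oomonmono
  sorted[3] = monmonomnnm$oo
  sorted[4] = monomnnm$oomon
  sorted[5] = nm$oomonmonomn
  sorted[6] = nmonomnnm$oomo
  sorted[7] = nnm$oomonmonom
  sorted[8] = nomnnm$oomonmo
  sorted[9] = omnnm$oomonmon
  sorted[10] = omonmonomnnm$o
  sorted[11] = onmonomnnm$oom
  sorted[12] = onomnnm$oomonm
  sorted[13] = oomonmonomnnm$
sorted[12] = onomnnm$oomonm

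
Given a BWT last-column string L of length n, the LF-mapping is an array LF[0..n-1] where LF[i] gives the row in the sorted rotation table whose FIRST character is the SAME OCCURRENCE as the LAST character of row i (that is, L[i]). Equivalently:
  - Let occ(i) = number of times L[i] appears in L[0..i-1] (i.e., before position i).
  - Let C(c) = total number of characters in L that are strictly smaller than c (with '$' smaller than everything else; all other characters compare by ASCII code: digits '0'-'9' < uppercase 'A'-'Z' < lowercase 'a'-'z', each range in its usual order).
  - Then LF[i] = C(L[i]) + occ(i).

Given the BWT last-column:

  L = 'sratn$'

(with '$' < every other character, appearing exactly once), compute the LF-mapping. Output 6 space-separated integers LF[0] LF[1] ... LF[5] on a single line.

Answer: 4 3 1 5 2 0

Derivation:
Char counts: '$':1, 'a':1, 'n':1, 'r':1, 's':1, 't':1
C (first-col start): C('$')=0, C('a')=1, C('n')=2, C('r')=3, C('s')=4, C('t')=5
L[0]='s': occ=0, LF[0]=C('s')+0=4+0=4
L[1]='r': occ=0, LF[1]=C('r')+0=3+0=3
L[2]='a': occ=0, LF[2]=C('a')+0=1+0=1
L[3]='t': occ=0, LF[3]=C('t')+0=5+0=5
L[4]='n': occ=0, LF[4]=C('n')+0=2+0=2
L[5]='$': occ=0, LF[5]=C('$')+0=0+0=0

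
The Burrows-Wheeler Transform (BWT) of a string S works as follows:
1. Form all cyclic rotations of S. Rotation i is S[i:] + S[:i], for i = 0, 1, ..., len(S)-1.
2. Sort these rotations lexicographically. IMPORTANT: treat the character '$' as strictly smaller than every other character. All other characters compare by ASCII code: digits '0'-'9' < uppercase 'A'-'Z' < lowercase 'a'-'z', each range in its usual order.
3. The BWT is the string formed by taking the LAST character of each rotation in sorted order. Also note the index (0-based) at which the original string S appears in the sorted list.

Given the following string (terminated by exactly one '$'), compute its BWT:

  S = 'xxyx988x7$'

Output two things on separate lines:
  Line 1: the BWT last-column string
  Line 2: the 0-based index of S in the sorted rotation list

All 10 rotations (rotation i = S[i:]+S[:i]):
  rot[0] = xxyx988x7$
  rot[1] = xyx988x7$x
  rot[2] = yx988x7$xx
  rot[3] = x988x7$xxy
  rot[4] = 988x7$xxyx
  rot[5] = 88x7$xxyx9
  rot[6] = 8x7$xxyx98
  rot[7] = x7$xxyx988
  rot[8] = 7$xxyx988x
  rot[9] = $xxyx988x7
Sorted (with $ < everything):
  sorted[0] = $xxyx988x7  (last char: '7')
  sorted[1] = 7$xxyx988x  (last char: 'x')
  sorted[2] = 88x7$xxyx9  (last char: '9')
  sorted[3] = 8x7$xxyx98  (last char: '8')
  sorted[4] = 988x7$xxyx  (last char: 'x')
  sorted[5] = x7$xxyx988  (last char: '8')
  sorted[6] = x988x7$xxy  (last char: 'y')
  sorted[7] = xxyx988x7$  (last char: '$')
  sorted[8] = xyx988x7$x  (last char: 'x')
  sorted[9] = yx988x7$xx  (last char: 'x')
Last column: 7x98x8y$xx
Original string S is at sorted index 7

Answer: 7x98x8y$xx
7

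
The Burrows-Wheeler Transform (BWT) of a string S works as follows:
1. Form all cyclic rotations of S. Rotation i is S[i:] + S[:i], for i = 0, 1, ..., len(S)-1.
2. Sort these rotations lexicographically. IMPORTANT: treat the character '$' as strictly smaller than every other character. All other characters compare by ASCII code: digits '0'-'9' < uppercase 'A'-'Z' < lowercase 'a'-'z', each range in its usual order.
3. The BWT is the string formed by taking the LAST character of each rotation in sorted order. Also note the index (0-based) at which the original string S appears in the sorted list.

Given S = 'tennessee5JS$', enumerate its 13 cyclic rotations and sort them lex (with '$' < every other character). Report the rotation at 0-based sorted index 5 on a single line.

Answer: ee5JS$tenness

Derivation:
All 13 rotations (rotation i = S[i:]+S[:i]):
  rot[0] = tennessee5JS$
  rot[1] = ennessee5JS$t
  rot[2] = nnessee5JS$te
  rot[3] = nessee5JS$ten
  rot[4] = essee5JS$tenn
  rot[5] = ssee5JS$tenne
  rot[6] = see5JS$tennes
  rot[7] = ee5JS$tenness
  rot[8] = e5JS$tennesse
  rot[9] = 5JS$tennessee
  rot[10] = JS$tennessee5
  rot[11] = S$tennessee5J
  rot[12] = $tennessee5JS
Sorted (with $ < everything):
  sorted[0] = $tennessee5JS
  sorted[1] = 5JS$tennessee
  sorted[2] = JS$tennessee5
  sorted[3] = S$tennessee5J
  sorted[4] = e5JS$tennesse
  sorted[5] = ee5JS$tenness
  sorted[6] = ennessee5JS$t
  sorted[7] = essee5JS$tenn
  sorted[8] = nessee5JS$ten
  sorted[9] = nnessee5JS$te
  sorted[10] = see5JS$tennes
  sorted[11] = ssee5JS$tenne
  sorted[12] = tennessee5JS$
sorted[5] = ee5JS$tenness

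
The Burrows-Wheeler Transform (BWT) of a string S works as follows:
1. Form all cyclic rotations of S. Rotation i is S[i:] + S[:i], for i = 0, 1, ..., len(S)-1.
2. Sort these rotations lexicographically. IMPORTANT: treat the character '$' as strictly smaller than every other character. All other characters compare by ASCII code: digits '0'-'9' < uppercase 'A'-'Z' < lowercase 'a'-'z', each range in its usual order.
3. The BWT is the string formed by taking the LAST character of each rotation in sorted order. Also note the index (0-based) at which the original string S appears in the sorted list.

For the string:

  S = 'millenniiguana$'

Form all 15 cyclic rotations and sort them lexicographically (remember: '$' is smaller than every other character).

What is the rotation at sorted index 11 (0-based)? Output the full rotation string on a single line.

Answer: na$millenniigua

Derivation:
All 15 rotations (rotation i = S[i:]+S[:i]):
  rot[0] = millenniiguana$
  rot[1] = illenniiguana$m
  rot[2] = llenniiguana$mi
  rot[3] = lenniiguana$mil
  rot[4] = enniiguana$mill
  rot[5] = nniiguana$mille
  rot[6] = niiguana$millen
  rot[7] = iiguana$millenn
  rot[8] = iguana$millenni
  rot[9] = guana$millennii
  rot[10] = uana$millenniig
  rot[11] = ana$millenniigu
  rot[12] = na$millenniigua
  rot[13] = a$millenniiguan
  rot[14] = $millenniiguana
Sorted (with $ < everything):
  sorted[0] = $millenniiguana
  sorted[1] = a$millenniiguan
  sorted[2] = ana$millenniigu
  sorted[3] = enniiguana$mill
  sorted[4] = guana$millennii
  sorted[5] = iguana$millenni
  sorted[6] = iiguana$millenn
  sorted[7] = illenniiguana$m
  sorted[8] = lenniiguana$mil
  sorted[9] = llenniiguana$mi
  sorted[10] = millenniiguana$
  sorted[11] = na$millenniigua
  sorted[12] = niiguana$millen
  sorted[13] = nniiguana$mille
  sorted[14] = uana$millenniig
sorted[11] = na$millenniigua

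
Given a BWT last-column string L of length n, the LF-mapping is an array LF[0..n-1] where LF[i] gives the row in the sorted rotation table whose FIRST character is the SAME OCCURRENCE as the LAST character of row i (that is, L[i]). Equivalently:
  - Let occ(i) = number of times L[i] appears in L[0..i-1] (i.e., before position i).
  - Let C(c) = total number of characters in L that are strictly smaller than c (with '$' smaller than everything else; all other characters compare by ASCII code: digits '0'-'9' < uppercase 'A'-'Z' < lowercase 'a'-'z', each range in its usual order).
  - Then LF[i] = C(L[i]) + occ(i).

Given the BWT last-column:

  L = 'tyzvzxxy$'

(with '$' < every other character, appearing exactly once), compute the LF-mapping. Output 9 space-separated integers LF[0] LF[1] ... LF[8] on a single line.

Answer: 1 5 7 2 8 3 4 6 0

Derivation:
Char counts: '$':1, 't':1, 'v':1, 'x':2, 'y':2, 'z':2
C (first-col start): C('$')=0, C('t')=1, C('v')=2, C('x')=3, C('y')=5, C('z')=7
L[0]='t': occ=0, LF[0]=C('t')+0=1+0=1
L[1]='y': occ=0, LF[1]=C('y')+0=5+0=5
L[2]='z': occ=0, LF[2]=C('z')+0=7+0=7
L[3]='v': occ=0, LF[3]=C('v')+0=2+0=2
L[4]='z': occ=1, LF[4]=C('z')+1=7+1=8
L[5]='x': occ=0, LF[5]=C('x')+0=3+0=3
L[6]='x': occ=1, LF[6]=C('x')+1=3+1=4
L[7]='y': occ=1, LF[7]=C('y')+1=5+1=6
L[8]='$': occ=0, LF[8]=C('$')+0=0+0=0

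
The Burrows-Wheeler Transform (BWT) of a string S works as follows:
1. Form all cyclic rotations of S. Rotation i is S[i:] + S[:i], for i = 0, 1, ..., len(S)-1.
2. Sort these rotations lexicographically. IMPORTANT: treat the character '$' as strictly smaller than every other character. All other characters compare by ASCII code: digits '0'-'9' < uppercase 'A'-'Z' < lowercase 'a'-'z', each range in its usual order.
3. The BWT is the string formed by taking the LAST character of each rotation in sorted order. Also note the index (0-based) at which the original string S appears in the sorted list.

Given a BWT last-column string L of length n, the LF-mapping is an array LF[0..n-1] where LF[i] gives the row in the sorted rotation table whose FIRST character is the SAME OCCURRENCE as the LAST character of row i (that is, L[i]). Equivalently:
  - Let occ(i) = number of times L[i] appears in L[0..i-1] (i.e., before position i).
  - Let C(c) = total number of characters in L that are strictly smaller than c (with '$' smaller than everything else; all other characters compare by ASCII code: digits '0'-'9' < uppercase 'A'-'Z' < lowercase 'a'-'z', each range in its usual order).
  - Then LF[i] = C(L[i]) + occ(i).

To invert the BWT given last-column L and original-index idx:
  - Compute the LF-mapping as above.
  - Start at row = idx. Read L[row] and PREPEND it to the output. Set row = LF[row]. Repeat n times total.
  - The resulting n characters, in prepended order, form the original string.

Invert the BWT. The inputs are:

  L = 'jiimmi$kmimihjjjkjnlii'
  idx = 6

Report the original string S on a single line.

LF mapping: 9 2 3 17 18 4 0 14 19 5 20 6 1 10 11 12 15 13 21 16 7 8
Walk LF starting at row 6, prepending L[row]:
  step 1: row=6, L[6]='$', prepend. Next row=LF[6]=0
  step 2: row=0, L[0]='j', prepend. Next row=LF[0]=9
  step 3: row=9, L[9]='i', prepend. Next row=LF[9]=5
  step 4: row=5, L[5]='i', prepend. Next row=LF[5]=4
  step 5: row=4, L[4]='m', prepend. Next row=LF[4]=18
  step 6: row=18, L[18]='n', prepend. Next row=LF[18]=21
  step 7: row=21, L[21]='i', prepend. Next row=LF[21]=8
  step 8: row=8, L[8]='m', prepend. Next row=LF[8]=19
  step 9: row=19, L[19]='l', prepend. Next row=LF[19]=16
  step 10: row=16, L[16]='k', prepend. Next row=LF[16]=15
  step 11: row=15, L[15]='j', prepend. Next row=LF[15]=12
  step 12: row=12, L[12]='h', prepend. Next row=LF[12]=1
  step 13: row=1, L[1]='i', prepend. Next row=LF[1]=2
  step 14: row=2, L[2]='i', prepend. Next row=LF[2]=3
  step 15: row=3, L[3]='m', prepend. Next row=LF[3]=17
  step 16: row=17, L[17]='j', prepend. Next row=LF[17]=13
  step 17: row=13, L[13]='j', prepend. Next row=LF[13]=10
  step 18: row=10, L[10]='m', prepend. Next row=LF[10]=20
  step 19: row=20, L[20]='i', prepend. Next row=LF[20]=7
  step 20: row=7, L[7]='k', prepend. Next row=LF[7]=14
  step 21: row=14, L[14]='j', prepend. Next row=LF[14]=11
  step 22: row=11, L[11]='i', prepend. Next row=LF[11]=6
Reversed output: ijkimjjmiihjklminmiij$

Answer: ijkimjjmiihjklminmiij$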